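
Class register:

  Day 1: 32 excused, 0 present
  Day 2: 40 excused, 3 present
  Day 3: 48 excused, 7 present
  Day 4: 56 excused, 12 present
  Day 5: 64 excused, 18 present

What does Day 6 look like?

Excused: 32, 40, 48, 56, 64 → 72 (+8 each step).
Present: differences are 3, 4, 5, … (increasing by 1 each time); 0, 3, 7, 12, 18 → 25.
Putting it together: 72 excused, 25 present.

72 excused, 25 present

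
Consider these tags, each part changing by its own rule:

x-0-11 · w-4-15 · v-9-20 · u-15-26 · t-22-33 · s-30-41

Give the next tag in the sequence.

r-39-50

For the letter, letters move back 1 place in the alphabet: x, w, v, u, t, s → r.
Second component — differences are 4, 5, 6, … (increasing by 1 each time): 0, 4, 9, 15, 22, 30 → 39.
For the third component, differences are 4, 5, 6, … (increasing by 1 each time): 11, 15, 20, 26, 33, 41 → 50.
Putting it together: r-39-50.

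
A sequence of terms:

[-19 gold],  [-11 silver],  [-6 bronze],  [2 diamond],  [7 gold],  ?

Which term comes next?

First value goes -19, -11, -6, 2, 7 → 15 (alternating steps +8, +5, +8, +5, …).
Rank: repeats gold → silver → bronze → diamond; gold, silver, bronze, diamond, gold → silver.
Combining the parts gives [15 silver].

[15 silver]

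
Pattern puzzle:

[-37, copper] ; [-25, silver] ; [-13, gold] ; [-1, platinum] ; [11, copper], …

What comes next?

First coordinate: -37, -25, -13, -1, 11 → 23 (+12 each step).
Metal: repeats copper → silver → gold → platinum; copper, silver, gold, platinum, copper → silver.
So the next element is [23, silver].

[23, silver]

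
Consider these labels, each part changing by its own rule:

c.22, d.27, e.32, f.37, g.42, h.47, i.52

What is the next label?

j.57

Letter: c, d, e, f, g, h, i → j (letters move forward 1 place in the alphabet).
Second component goes 22, 27, 32, 37, 42, 47, 52 → 57 (+5 each step).
So the next label is j.57.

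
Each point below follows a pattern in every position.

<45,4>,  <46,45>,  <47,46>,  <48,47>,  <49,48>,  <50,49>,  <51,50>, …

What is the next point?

First value: +1 each step, so 45, 46, 47, 48, 49, 50, 51 → 52.
Second value: always the previous value of the first value, so 4, 45, 46, 47, 48, 49, 50 → 51.
Putting it together: <52,51>.

<52,51>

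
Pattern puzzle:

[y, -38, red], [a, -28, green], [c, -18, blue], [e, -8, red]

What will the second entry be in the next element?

Second entry: +10 each step, so -38, -28, -18, -8 → 2.

2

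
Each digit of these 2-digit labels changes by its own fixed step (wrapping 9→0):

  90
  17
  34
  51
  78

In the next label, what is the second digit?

First digit — +2 each step, mod 10: 9, 1, 3, 5, 7 → 9.
For the second digit, −3 each step, mod 10: 0, 7, 4, 1, 8 → 5.

5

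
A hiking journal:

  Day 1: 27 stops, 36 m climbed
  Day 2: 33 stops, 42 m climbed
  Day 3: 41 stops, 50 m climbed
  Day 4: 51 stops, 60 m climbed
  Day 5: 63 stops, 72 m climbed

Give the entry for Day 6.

77 stops, 86 m climbed

Stops: differences are 6, 8, 10, … (increasing by 2 each time); 27, 33, 41, 51, 63 → 77.
M climbed goes 36, 42, 50, 60, 72 → 86 (always 9 more than the stops).
So the next line is 77 stops, 86 m climbed.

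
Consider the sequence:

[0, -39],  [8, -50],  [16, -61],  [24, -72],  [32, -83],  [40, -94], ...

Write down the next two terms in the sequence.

[48, -105], [56, -116]

First value: +8 each step, so 0, 8, 16, 24, 32, 40 → 48 → 56.
Second value: −11 each step, so -39, -50, -61, -72, -83, -94 → -105 → -116.
Putting the parts together: [48, -105] and then [56, -116].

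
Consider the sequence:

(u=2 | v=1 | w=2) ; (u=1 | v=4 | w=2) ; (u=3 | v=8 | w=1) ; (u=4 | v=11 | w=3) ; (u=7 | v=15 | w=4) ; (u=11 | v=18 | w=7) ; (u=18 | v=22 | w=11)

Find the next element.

(u=29 | v=25 | w=18)

U: each term is the sum of the two before it, so 2, 1, 3, 4, 7, 11, 18 → 29.
V: alternating steps +3, +4, +3, +4, …; 1, 4, 8, 11, 15, 18, 22 → 25.
For the w, always the previous value of the u: 2, 2, 1, 3, 4, 7, 11 → 18.
Putting it together: (u=29 | v=25 | w=18).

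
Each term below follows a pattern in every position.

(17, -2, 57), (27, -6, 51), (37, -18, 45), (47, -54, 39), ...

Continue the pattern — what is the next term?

First part goes 17, 27, 37, 47 → 57 (+10 each step).
Second part — ×3 each step: -2, -6, -18, -54 → -162.
Third part — −6 each step: 57, 51, 45, 39 → 33.
So the next term is (57, -162, 33).

(57, -162, 33)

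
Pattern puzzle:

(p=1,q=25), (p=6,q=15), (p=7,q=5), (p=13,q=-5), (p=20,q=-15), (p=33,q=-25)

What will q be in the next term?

P goes 1, 6, 7, 13, 20, 33 → 53 (each term is the sum of the two before it).
Q — −10 each step: 25, 15, 5, -5, -15, -25 → -35.

-35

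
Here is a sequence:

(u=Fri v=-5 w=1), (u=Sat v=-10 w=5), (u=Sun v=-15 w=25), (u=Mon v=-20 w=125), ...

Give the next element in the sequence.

(u=Tue v=-25 w=625)

For the u, runs through the weekdays Mon→Sun: Fri, Sat, Sun, Mon → Tue.
V goes -5, -10, -15, -20 → -25 (−5 each step).
For the w, ×5 each step: 1, 5, 25, 125 → 625.
So the next element is (u=Tue v=-25 w=625).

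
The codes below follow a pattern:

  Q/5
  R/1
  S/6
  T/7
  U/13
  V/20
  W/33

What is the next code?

For the letter, letters move forward 1 place in the alphabet: Q, R, S, T, U, V, W → X.
Second component: each term is the sum of the two before it; 5, 1, 6, 7, 13, 20, 33 → 53.
Putting it together: X/53.

X/53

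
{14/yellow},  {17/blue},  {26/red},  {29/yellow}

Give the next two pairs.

First coordinate — alternating steps +3, +9, +3, +9, …: 14, 17, 26, 29 → 38 → 41.
Colour — repeats yellow → blue → red: yellow, blue, red, yellow → blue → red.
Putting the parts together: {38/blue} and then {41/red}.

{38/blue}, {41/red}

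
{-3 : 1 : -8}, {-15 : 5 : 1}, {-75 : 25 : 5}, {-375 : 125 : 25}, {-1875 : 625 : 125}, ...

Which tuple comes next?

First entry goes -3, -15, -75, -375, -1875 → -9375 (×5 each step).
Second entry goes 1, 5, 25, 125, 625 → 3125 (×5 each step).
Third entry: always the previous value of the second entry, so -8, 1, 5, 25, 125 → 625.
Combining the parts gives {-9375 : 3125 : 625}.

{-9375 : 3125 : 625}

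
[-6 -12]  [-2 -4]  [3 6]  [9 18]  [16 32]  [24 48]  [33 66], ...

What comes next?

[43 86]

First component — differences are 4, 5, 6, … (increasing by 1 each time): -6, -2, 3, 9, 16, 24, 33 → 43.
For the second component, always 2 × the first component: -12, -4, 6, 18, 32, 48, 66 → 86.
So the next pair is [43 86].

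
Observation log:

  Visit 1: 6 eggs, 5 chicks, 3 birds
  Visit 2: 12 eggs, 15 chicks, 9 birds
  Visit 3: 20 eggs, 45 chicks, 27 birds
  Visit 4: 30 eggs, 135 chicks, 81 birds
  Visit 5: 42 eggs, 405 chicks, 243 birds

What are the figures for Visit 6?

Eggs: differences are 6, 8, 10, … (increasing by 2 each time); 6, 12, 20, 30, 42 → 56.
Chicks: 5, 15, 45, 135, 405 → 1215 (×3 each step).
For the birds, ×3 each step: 3, 9, 27, 81, 243 → 729.
So the next record is 56 eggs, 1215 chicks, 729 birds.

56 eggs, 1215 chicks, 729 birds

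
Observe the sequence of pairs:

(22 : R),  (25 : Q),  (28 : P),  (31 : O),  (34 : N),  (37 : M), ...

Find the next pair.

(40 : L)

First coordinate — +3 each step: 22, 25, 28, 31, 34, 37 → 40.
Letter — letters move back 1 place in the alphabet: R, Q, P, O, N, M → L.
Putting it together: (40 : L).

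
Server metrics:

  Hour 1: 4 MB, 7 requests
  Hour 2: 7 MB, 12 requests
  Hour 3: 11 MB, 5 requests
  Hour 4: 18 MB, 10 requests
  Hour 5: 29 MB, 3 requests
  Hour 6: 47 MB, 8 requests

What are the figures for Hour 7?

For the MB, each term is the sum of the two before it: 4, 7, 11, 18, 29, 47 → 76.
Requests — alternating steps +5, −7, +5, −7, …: 7, 12, 5, 10, 3, 8 → 1.
So the next row is 76 MB, 1 requests.

76 MB, 1 requests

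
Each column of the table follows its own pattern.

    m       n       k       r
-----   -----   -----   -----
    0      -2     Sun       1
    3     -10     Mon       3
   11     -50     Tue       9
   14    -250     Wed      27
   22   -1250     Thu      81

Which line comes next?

For the column m, alternating steps +3, +8, +3, +8, …: 0, 3, 11, 14, 22 → 25.
For the column n, ×5 each step: -2, -10, -50, -250, -1250 → -6250.
Column k: runs through the weekdays Mon→Sun; Sun, Mon, Tue, Wed, Thu → Fri.
Column r: ×3 each step; 1, 3, 9, 27, 81 → 243.
Combining the parts gives 25  -6250  Fri  243.

25  -6250  Fri  243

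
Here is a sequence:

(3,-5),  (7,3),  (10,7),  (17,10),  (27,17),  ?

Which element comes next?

For the first slot, each term is the sum of the two before it: 3, 7, 10, 17, 27 → 44.
Second slot: always the previous value of the first slot, so -5, 3, 7, 10, 17 → 27.
Putting it together: (44,27).

(44,27)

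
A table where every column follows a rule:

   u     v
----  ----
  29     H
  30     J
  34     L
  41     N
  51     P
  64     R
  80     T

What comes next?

99  V

Column u: 29, 30, 34, 41, 51, 64, 80 → 99 (differences are 1, 4, 7, … (increasing by 3 each time)).
Column v: letters move forward 2 places in the alphabet; H, J, L, N, P, R, T → V.
So the next row is 99  V.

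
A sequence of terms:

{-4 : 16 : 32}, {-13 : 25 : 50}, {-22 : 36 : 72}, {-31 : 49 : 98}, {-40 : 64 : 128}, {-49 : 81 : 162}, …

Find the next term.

{-58 : 100 : 200}

For the first component, −9 each step: -4, -13, -22, -31, -40, -49 → -58.
Second component: perfect squares: 4², 5², 6², …, so 16, 25, 36, 49, 64, 81 → 100.
For the third component, always 2 × the second component: 32, 50, 72, 98, 128, 162 → 200.
Putting it together: {-58 : 100 : 200}.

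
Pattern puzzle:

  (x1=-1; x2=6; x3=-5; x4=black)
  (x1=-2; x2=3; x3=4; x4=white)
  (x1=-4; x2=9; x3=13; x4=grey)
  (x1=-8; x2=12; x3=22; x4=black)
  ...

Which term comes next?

(x1=-16; x2=21; x3=31; x4=white)

X1: ×2 each step, so -1, -2, -4, -8 → -16.
For the x2, each term is the sum of the two before it: 6, 3, 9, 12 → 21.
X3: +9 each step, so -5, 4, 13, 22 → 31.
X4: repeats black → white → grey, so black, white, grey, black → white.
Combining the parts gives (x1=-16; x2=21; x3=31; x4=white).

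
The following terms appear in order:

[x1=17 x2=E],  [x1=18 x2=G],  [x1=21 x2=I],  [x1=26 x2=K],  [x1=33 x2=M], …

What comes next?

X1: differences are 1, 3, 5, … (increasing by 2 each time); 17, 18, 21, 26, 33 → 42.
X2: letters move forward 2 places in the alphabet; E, G, I, K, M → O.
Combining the parts gives [x1=42 x2=O].

[x1=42 x2=O]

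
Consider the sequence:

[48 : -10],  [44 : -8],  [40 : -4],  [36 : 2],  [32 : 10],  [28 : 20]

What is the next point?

[24 : 32]

First component: −4 each step; 48, 44, 40, 36, 32, 28 → 24.
Second component: -10, -8, -4, 2, 10, 20 → 32 (differences are 2, 4, 6, … (increasing by 2 each time)).
Combining the parts gives [24 : 32].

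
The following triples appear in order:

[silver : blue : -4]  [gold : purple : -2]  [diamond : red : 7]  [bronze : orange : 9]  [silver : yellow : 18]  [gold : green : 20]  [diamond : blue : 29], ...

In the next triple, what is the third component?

31

Third component — alternating steps +2, +9, +2, +9, …: -4, -2, 7, 9, 18, 20, 29 → 31.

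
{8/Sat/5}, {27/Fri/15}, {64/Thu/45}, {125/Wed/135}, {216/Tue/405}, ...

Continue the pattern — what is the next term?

First value goes 8, 27, 64, 125, 216 → 343 (perfect cubes: 2³, 3³, 4³, …).
Day — runs backward through the weekdays Mon→Sun: Sat, Fri, Thu, Wed, Tue → Mon.
Third value goes 5, 15, 45, 135, 405 → 1215 (×3 each step).
Combining the parts gives {343/Mon/1215}.

{343/Mon/1215}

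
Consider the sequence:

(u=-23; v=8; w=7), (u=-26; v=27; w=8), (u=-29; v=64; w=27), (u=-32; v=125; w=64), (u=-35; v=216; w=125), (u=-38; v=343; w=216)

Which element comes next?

(u=-41; v=512; w=343)

U: −3 each step, so -23, -26, -29, -32, -35, -38 → -41.
V: perfect cubes: 2³, 3³, 4³, …; 8, 27, 64, 125, 216, 343 → 512.
W goes 7, 8, 27, 64, 125, 216 → 343 (always the previous value of the v).
So the next element is (u=-41; v=512; w=343).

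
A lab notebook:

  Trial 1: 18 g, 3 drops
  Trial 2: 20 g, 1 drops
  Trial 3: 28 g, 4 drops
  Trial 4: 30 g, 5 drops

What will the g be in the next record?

38

G: 18, 20, 28, 30 → 38 (alternating steps +2, +8, +2, +8, …).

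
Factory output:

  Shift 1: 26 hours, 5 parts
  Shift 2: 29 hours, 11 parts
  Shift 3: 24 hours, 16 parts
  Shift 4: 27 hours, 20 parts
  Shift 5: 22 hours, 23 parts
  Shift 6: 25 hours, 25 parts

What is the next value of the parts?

26

Parts: 5, 11, 16, 20, 23, 25 → 26 (differences are 6, 5, 4, … (decreasing by 1 each time)).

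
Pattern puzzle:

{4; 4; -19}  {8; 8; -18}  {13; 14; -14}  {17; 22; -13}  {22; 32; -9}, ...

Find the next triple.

First value: 4, 8, 13, 17, 22 → 26 (alternating steps +4, +5, +4, +5, …).
Second value — differences are 4, 6, 8, … (increasing by 2 each time): 4, 8, 14, 22, 32 → 44.
Third value goes -19, -18, -14, -13, -9 → -8 (alternating steps +1, +4, +1, +4, …).
So the next triple is {26; 44; -8}.

{26; 44; -8}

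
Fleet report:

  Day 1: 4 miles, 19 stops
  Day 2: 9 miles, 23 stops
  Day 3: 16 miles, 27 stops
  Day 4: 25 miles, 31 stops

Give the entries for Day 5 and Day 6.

36 miles, 35 stops; 49 miles, 39 stops

Miles: 4, 9, 16, 25 → 36 → 49 (perfect squares: 2², 3², 4², …).
Stops goes 19, 23, 27, 31 → 35 → 39 (+4 each step).
So the next two rows are 36 miles, 35 stops and 49 miles, 39 stops.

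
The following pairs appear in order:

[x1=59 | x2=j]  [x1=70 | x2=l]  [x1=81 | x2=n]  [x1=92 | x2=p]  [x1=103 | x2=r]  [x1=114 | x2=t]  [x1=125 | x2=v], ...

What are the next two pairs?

[x1=136 | x2=x], [x1=147 | x2=z]

X1 goes 59, 70, 81, 92, 103, 114, 125 → 136 → 147 (+11 each step).
X2: letters move forward 2 places in the alphabet; j, l, n, p, r, t, v → x → z.
So the next two pairs are [x1=136 | x2=x] and [x1=147 | x2=z].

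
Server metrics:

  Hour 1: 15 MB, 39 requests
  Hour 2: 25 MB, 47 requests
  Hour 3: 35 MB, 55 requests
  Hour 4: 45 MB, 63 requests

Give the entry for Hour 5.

55 MB, 71 requests

For the MB, +10 each step: 15, 25, 35, 45 → 55.
For the requests, +8 each step: 39, 47, 55, 63 → 71.
Combining the parts gives 55 MB, 71 requests.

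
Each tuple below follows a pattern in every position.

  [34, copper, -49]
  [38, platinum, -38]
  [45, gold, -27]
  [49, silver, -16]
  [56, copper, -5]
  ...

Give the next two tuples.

[60, platinum, 6], [67, gold, 17]

First entry: 34, 38, 45, 49, 56 → 60 → 67 (alternating steps +4, +7, +4, +7, …).
Metal: copper, platinum, gold, silver, copper → platinum → gold (repeats copper → platinum → gold → silver).
For the third entry, +11 each step: -49, -38, -27, -16, -5 → 6 → 17.
Putting the parts together: [60, platinum, 6] and then [67, gold, 17].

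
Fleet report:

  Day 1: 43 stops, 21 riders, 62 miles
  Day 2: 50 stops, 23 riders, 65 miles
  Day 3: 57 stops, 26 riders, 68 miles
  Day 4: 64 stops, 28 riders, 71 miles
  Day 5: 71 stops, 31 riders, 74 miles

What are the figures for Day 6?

Stops goes 43, 50, 57, 64, 71 → 78 (+7 each step).
Riders: alternating steps +2, +3, +2, +3, …, so 21, 23, 26, 28, 31 → 33.
For the miles, +3 each step: 62, 65, 68, 71, 74 → 77.
Putting it together: 78 stops, 33 riders, 77 miles.

78 stops, 33 riders, 77 miles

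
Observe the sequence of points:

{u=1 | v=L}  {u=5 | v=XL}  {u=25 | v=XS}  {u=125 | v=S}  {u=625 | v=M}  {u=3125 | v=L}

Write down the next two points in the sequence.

{u=15625 | v=XL}, {u=78125 | v=XS}

U: ×5 each step; 1, 5, 25, 125, 625, 3125 → 15625 → 78125.
V: L, XL, XS, S, M, L → XL → XS (repeats L → XL → XS → S → M).
So the next two points are {u=15625 | v=XL} and {u=78125 | v=XS}.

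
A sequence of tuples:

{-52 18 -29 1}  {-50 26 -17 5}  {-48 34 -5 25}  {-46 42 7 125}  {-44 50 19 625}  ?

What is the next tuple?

{-42 58 31 3125}

First slot — +2 each step: -52, -50, -48, -46, -44 → -42.
Second slot — +8 each step: 18, 26, 34, 42, 50 → 58.
Third slot — +12 each step: -29, -17, -5, 7, 19 → 31.
Fourth slot — ×5 each step: 1, 5, 25, 125, 625 → 3125.
Putting it together: {-42 58 31 3125}.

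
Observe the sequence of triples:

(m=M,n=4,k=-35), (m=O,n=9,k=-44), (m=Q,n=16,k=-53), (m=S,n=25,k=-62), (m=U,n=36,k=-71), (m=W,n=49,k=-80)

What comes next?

(m=Y,n=64,k=-89)

M goes M, O, Q, S, U, W → Y (letters move forward 2 places in the alphabet).
For the n, perfect squares: 2², 3², 4², …: 4, 9, 16, 25, 36, 49 → 64.
K goes -35, -44, -53, -62, -71, -80 → -89 (−9 each step).
Combining the parts gives (m=Y,n=64,k=-89).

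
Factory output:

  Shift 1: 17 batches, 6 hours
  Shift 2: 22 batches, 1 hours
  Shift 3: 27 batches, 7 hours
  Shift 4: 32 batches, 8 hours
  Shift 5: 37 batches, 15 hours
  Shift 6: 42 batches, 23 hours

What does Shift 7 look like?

Batches — +5 each step: 17, 22, 27, 32, 37, 42 → 47.
Hours: 6, 1, 7, 8, 15, 23 → 38 (each term is the sum of the two before it).
Putting it together: 47 batches, 38 hours.

47 batches, 38 hours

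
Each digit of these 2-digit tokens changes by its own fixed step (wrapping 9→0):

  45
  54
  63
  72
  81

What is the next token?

First digit: +1 each step, mod 10, so 4, 5, 6, 7, 8 → 9.
Second digit — −1 each step, mod 10: 5, 4, 3, 2, 1 → 0.
Putting it together: 90.

90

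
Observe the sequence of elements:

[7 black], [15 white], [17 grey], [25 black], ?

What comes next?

[27 white]

First part goes 7, 15, 17, 25 → 27 (alternating steps +8, +2, +8, +2, …).
Shade: black, white, grey, black → white (repeats black → white → grey).
So the next element is [27 white].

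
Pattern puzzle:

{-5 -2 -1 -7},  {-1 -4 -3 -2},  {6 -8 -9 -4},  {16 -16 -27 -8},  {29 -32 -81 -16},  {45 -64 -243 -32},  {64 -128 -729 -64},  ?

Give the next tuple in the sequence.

{86 -256 -2187 -128}

First coordinate: -5, -1, 6, 16, 29, 45, 64 → 86 (differences are 4, 7, 10, … (increasing by 3 each time)).
Second coordinate: ×2 each step, so -2, -4, -8, -16, -32, -64, -128 → -256.
For the third coordinate, ×3 each step: -1, -3, -9, -27, -81, -243, -729 → -2187.
Fourth coordinate — always the previous value of the second coordinate: -7, -2, -4, -8, -16, -32, -64 → -128.
So the next tuple is {86 -256 -2187 -128}.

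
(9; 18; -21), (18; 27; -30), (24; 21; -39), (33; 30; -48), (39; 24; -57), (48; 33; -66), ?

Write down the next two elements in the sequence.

First entry: alternating steps +9, +6, +9, +6, …; 9, 18, 24, 33, 39, 48 → 54 → 63.
Second entry: alternating steps +9, −6, +9, −6, …; 18, 27, 21, 30, 24, 33 → 27 → 36.
Third entry goes -21, -30, -39, -48, -57, -66 → -75 → -84 (−9 each step).
So the next two elements are (54; 27; -75) and (63; 36; -84).

(54; 27; -75), (63; 36; -84)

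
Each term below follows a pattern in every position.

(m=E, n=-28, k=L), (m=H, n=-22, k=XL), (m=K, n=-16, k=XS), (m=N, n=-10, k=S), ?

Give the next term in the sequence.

(m=Q, n=-4, k=M)

M: letters move forward 3 places in the alphabet, so E, H, K, N → Q.
N: +6 each step; -28, -22, -16, -10 → -4.
K goes L, XL, XS, S → M (runs through clothing sizes XS→XL).
Combining the parts gives (m=Q, n=-4, k=M).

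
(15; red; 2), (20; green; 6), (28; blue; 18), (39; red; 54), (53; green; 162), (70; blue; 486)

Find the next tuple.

(90; red; 1458)

First entry: 15, 20, 28, 39, 53, 70 → 90 (differences are 5, 8, 11, … (increasing by 3 each time)).
Colour: repeats red → green → blue; red, green, blue, red, green, blue → red.
Third entry: ×3 each step; 2, 6, 18, 54, 162, 486 → 1458.
Combining the parts gives (90; red; 1458).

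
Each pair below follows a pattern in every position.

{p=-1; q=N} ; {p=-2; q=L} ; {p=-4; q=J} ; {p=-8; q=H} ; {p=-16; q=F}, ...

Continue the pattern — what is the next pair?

P: ×2 each step, so -1, -2, -4, -8, -16 → -32.
For the q, letters move back 2 places in the alphabet: N, L, J, H, F → D.
So the next pair is {p=-32; q=D}.

{p=-32; q=D}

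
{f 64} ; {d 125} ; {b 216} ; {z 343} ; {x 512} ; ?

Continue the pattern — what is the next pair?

For the letter, letters move back 2 places in the alphabet, wrapping A→Z: f, d, b, z, x → v.
For the second entry, perfect cubes: 4³, 5³, 6³, …: 64, 125, 216, 343, 512 → 729.
Putting it together: {v 729}.

{v 729}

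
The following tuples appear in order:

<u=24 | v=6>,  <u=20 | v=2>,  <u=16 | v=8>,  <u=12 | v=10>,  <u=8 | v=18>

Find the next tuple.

<u=4 | v=28>

U — −4 each step: 24, 20, 16, 12, 8 → 4.
V: each term is the sum of the two before it; 6, 2, 8, 10, 18 → 28.
So the next tuple is <u=4 | v=28>.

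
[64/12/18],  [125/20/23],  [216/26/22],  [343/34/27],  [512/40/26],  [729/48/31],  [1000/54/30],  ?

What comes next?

[1331/62/35]

First value: 64, 125, 216, 343, 512, 729, 1000 → 1331 (perfect cubes: 4³, 5³, 6³, …).
Second value: 12, 20, 26, 34, 40, 48, 54 → 62 (alternating steps +8, +6, +8, +6, …).
Third value: 18, 23, 22, 27, 26, 31, 30 → 35 (alternating steps +5, −1, +5, −1, …).
Combining the parts gives [1331/62/35].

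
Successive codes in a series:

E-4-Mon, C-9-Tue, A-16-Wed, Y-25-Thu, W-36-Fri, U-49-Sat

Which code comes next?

For the letter, letters move back 2 places in the alphabet, wrapping A→Z: E, C, A, Y, W, U → S.
Second component: perfect squares: 2², 3², 4², …; 4, 9, 16, 25, 36, 49 → 64.
Day: runs through the weekdays Mon→Sun, so Mon, Tue, Wed, Thu, Fri, Sat → Sun.
Combining the parts gives S-64-Sun.

S-64-Sun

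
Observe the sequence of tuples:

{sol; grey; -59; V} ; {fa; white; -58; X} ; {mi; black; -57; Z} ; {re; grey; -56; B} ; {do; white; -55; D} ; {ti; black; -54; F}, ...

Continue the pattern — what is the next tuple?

For the note, runs backward through the solfège scale do→ti: sol, fa, mi, re, do, ti → la.
Shade goes grey, white, black, grey, white, black → grey (repeats grey → white → black).
Third component: +1 each step; -59, -58, -57, -56, -55, -54 → -53.
Letter: letters move forward 2 places in the alphabet, wrapping Z→A, so V, X, Z, B, D, F → H.
So the next tuple is {la; grey; -53; H}.

{la; grey; -53; H}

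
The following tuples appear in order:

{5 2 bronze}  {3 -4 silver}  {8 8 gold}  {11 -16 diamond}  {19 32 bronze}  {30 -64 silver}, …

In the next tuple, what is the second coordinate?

128

Second coordinate: ×(-2) each step, so 2, -4, 8, -16, 32, -64 → 128.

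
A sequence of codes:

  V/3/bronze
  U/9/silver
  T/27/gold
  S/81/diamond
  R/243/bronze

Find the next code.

Q/729/silver

Letter goes V, U, T, S, R → Q (letters move back 1 place in the alphabet).
For the second component, ×3 each step: 3, 9, 27, 81, 243 → 729.
Rank goes bronze, silver, gold, diamond, bronze → silver (repeats bronze → silver → gold → diamond).
Combining the parts gives Q/729/silver.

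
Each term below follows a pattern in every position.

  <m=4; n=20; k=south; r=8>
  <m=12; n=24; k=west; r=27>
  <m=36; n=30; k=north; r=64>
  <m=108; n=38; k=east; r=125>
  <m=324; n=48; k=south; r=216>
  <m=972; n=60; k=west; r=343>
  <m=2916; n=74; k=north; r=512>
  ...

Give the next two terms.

<m=8748; n=90; k=east; r=729>, <m=26244; n=108; k=south; r=1000>

M: ×3 each step; 4, 12, 36, 108, 324, 972, 2916 → 8748 → 26244.
For the n, differences are 4, 6, 8, … (increasing by 2 each time): 20, 24, 30, 38, 48, 60, 74 → 90 → 108.
K goes south, west, north, east, south, west, north → east → south (repeats south → west → north → east).
R — perfect cubes: 2³, 3³, 4³, …: 8, 27, 64, 125, 216, 343, 512 → 729 → 1000.
So the next two terms are <m=8748; n=90; k=east; r=729> and <m=26244; n=108; k=south; r=1000>.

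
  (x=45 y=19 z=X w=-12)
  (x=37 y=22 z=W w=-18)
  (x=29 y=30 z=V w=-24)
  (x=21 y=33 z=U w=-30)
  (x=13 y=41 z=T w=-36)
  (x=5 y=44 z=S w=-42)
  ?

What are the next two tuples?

(x=-3 y=52 z=R w=-48), (x=-11 y=55 z=Q w=-54)

X: −8 each step; 45, 37, 29, 21, 13, 5 → -3 → -11.
Y goes 19, 22, 30, 33, 41, 44 → 52 → 55 (alternating steps +3, +8, +3, +8, …).
Z: letters move back 1 place in the alphabet, so X, W, V, U, T, S → R → Q.
W: −6 each step, so -12, -18, -24, -30, -36, -42 → -48 → -54.
So the next two tuples are (x=-3 y=52 z=R w=-48) and (x=-11 y=55 z=Q w=-54).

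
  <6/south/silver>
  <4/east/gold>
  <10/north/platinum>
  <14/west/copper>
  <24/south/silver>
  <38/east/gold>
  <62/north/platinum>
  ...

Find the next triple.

First component: 6, 4, 10, 14, 24, 38, 62 → 100 (each term is the sum of the two before it).
For the direction, repeats south → east → north → west: south, east, north, west, south, east, north → west.
Metal: silver, gold, platinum, copper, silver, gold, platinum → copper (repeats silver → gold → platinum → copper).
So the next triple is <100/west/copper>.

<100/west/copper>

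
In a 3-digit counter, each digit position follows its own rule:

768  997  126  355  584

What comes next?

First digit: +2 each step, mod 10; 7, 9, 1, 3, 5 → 7.
Second digit goes 6, 9, 2, 5, 8 → 1 (+3 each step, mod 10).
Third digit goes 8, 7, 6, 5, 4 → 3 (−1 each step, mod 10).
Putting it together: 713.

713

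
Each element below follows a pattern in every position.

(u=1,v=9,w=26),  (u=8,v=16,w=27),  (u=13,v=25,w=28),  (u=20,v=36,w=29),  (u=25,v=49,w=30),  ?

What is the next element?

(u=32,v=64,w=31)

U: alternating steps +7, +5, +7, +5, …; 1, 8, 13, 20, 25 → 32.
For the v, perfect squares: 3², 4², 5², …: 9, 16, 25, 36, 49 → 64.
W: 26, 27, 28, 29, 30 → 31 (+1 each step).
So the next element is (u=32,v=64,w=31).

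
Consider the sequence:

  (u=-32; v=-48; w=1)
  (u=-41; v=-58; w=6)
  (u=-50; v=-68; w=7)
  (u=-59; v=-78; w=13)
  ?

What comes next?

U: −9 each step; -32, -41, -50, -59 → -68.
V: -48, -58, -68, -78 → -88 (−10 each step).
W: 1, 6, 7, 13 → 20 (each term is the sum of the two before it).
Putting it together: (u=-68; v=-88; w=20).

(u=-68; v=-88; w=20)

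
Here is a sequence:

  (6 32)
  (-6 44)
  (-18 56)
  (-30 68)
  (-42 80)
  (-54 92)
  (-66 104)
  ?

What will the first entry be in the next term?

First entry: −12 each step, so 6, -6, -18, -30, -42, -54, -66 → -78.

-78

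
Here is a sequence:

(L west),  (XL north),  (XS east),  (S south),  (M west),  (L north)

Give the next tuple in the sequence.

Size: repeats L → XL → XS → S → M; L, XL, XS, S, M, L → XL.
For the direction, repeats west → north → east → south: west, north, east, south, west, north → east.
Putting it together: (XL east).

(XL east)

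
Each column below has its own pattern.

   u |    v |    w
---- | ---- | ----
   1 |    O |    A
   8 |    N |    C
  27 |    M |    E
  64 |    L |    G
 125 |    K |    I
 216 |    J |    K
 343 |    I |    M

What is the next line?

For the column u, perfect cubes: 1³, 2³, 3³, …: 1, 8, 27, 64, 125, 216, 343 → 512.
Column v — letters move back 1 place in the alphabet: O, N, M, L, K, J, I → H.
Column w: letters move forward 2 places in the alphabet; A, C, E, G, I, K, M → O.
Putting it together: 512  H  O.

512  H  O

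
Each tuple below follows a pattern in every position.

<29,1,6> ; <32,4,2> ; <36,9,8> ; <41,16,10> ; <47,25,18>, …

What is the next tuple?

<54,36,28>

First value: differences are 3, 4, 5, … (increasing by 1 each time), so 29, 32, 36, 41, 47 → 54.
Second value: perfect squares: 1², 2², 3², …, so 1, 4, 9, 16, 25 → 36.
Third value: each term is the sum of the two before it; 6, 2, 8, 10, 18 → 28.
So the next tuple is <54,36,28>.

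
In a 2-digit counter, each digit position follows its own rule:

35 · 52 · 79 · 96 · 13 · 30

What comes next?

57

First digit: +2 each step, mod 10, so 3, 5, 7, 9, 1, 3 → 5.
Second digit: 5, 2, 9, 6, 3, 0 → 7 (−3 each step, mod 10).
Combining the parts gives 57.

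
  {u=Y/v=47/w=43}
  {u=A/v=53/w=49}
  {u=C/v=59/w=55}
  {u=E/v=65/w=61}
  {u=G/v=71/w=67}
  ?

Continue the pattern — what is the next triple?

{u=I/v=77/w=73}

U — letters move forward 2 places in the alphabet, wrapping Z→A: Y, A, C, E, G → I.
V — +6 each step: 47, 53, 59, 65, 71 → 77.
W: 43, 49, 55, 61, 67 → 73 (always 4 less than the v).
So the next triple is {u=I/v=77/w=73}.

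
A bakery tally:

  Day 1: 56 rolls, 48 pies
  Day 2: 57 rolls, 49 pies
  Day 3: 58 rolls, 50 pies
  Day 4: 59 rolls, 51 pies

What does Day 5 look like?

60 rolls, 52 pies

Rolls goes 56, 57, 58, 59 → 60 (+1 each step).
Pies goes 48, 49, 50, 51 → 52 (always 8 less than the rolls).
Combining the parts gives 60 rolls, 52 pies.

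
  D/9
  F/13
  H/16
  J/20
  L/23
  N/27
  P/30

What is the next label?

Letter: letters move forward 2 places in the alphabet, so D, F, H, J, L, N, P → R.
Second component: alternating steps +4, +3, +4, +3, …, so 9, 13, 16, 20, 23, 27, 30 → 34.
Putting it together: R/34.

R/34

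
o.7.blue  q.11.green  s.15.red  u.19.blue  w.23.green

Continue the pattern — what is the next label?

For the letter, letters move forward 2 places in the alphabet: o, q, s, u, w → y.
Second component: 7, 11, 15, 19, 23 → 27 (+4 each step).
Colour: blue, green, red, blue, green → red (repeats blue → green → red).
So the next label is y.27.red.

y.27.red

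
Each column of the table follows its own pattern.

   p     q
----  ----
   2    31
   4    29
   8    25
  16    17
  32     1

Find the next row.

64  -31

Column p — ×2 each step: 2, 4, 8, 16, 32 → 64.
For the column q, together with the column p always sums to 33: 31, 29, 25, 17, 1 → -31.
So the next row is 64  -31.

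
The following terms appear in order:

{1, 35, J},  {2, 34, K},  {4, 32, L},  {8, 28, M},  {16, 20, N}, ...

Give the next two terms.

First value: ×2 each step, so 1, 2, 4, 8, 16 → 32 → 64.
Second value — together with the first value always sums to 36: 35, 34, 32, 28, 20 → 4 → -28.
Letter: letters move forward 1 place in the alphabet, so J, K, L, M, N → O → P.
Putting the parts together: {32, 4, O} and then {64, -28, P}.

{32, 4, O}, {64, -28, P}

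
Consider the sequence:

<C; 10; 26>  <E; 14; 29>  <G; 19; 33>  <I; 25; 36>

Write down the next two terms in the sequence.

<K; 32; 40>, <M; 40; 43>

Letter goes C, E, G, I → K → M (letters move forward 2 places in the alphabet).
For the second part, differences are 4, 5, 6, … (increasing by 1 each time): 10, 14, 19, 25 → 32 → 40.
Third part: 26, 29, 33, 36 → 40 → 43 (alternating steps +3, +4, +3, +4, …).
Putting the parts together: <K; 32; 40> and then <M; 40; 43>.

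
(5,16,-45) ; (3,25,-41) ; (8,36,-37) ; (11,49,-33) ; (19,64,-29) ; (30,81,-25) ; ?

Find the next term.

(49,100,-21)

First coordinate: each term is the sum of the two before it, so 5, 3, 8, 11, 19, 30 → 49.
For the second coordinate, perfect squares: 4², 5², 6², …: 16, 25, 36, 49, 64, 81 → 100.
Third coordinate: +4 each step; -45, -41, -37, -33, -29, -25 → -21.
Combining the parts gives (49,100,-21).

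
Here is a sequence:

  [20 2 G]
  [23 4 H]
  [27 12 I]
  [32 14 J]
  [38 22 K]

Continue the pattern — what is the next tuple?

[45 24 L]

First component: differences are 3, 4, 5, … (increasing by 1 each time); 20, 23, 27, 32, 38 → 45.
Second component goes 2, 4, 12, 14, 22 → 24 (alternating steps +2, +8, +2, +8, …).
Letter — letters move forward 1 place in the alphabet: G, H, I, J, K → L.
So the next tuple is [45 24 L].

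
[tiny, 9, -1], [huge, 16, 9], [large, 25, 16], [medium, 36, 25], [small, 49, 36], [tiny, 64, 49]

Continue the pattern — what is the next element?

[huge, 81, 64]

Size goes tiny, huge, large, medium, small, tiny → huge (repeats tiny → huge → large → medium → small).
For the second value, perfect squares: 3², 4², 5², …: 9, 16, 25, 36, 49, 64 → 81.
Third value: -1, 9, 16, 25, 36, 49 → 64 (always the previous value of the second value).
So the next element is [huge, 81, 64].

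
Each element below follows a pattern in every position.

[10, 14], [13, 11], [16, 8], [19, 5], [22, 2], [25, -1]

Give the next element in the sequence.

[28, -4]

First component: 10, 13, 16, 19, 22, 25 → 28 (+3 each step).
Second component: together with the first component always sums to 24; 14, 11, 8, 5, 2, -1 → -4.
So the next element is [28, -4].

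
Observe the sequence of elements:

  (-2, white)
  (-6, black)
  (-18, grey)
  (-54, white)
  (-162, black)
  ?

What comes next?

(-486, grey)

First value: -2, -6, -18, -54, -162 → -486 (×3 each step).
Shade: white, black, grey, white, black → grey (repeats white → black → grey).
Putting it together: (-486, grey).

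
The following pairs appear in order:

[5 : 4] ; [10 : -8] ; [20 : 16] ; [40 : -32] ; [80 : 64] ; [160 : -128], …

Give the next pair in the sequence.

[320 : 256]

First entry goes 5, 10, 20, 40, 80, 160 → 320 (×2 each step).
Second entry goes 4, -8, 16, -32, 64, -128 → 256 (×(-2) each step).
Combining the parts gives [320 : 256].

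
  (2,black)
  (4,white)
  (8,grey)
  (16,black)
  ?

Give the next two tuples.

First value: ×2 each step, so 2, 4, 8, 16 → 32 → 64.
Shade: repeats black → white → grey, so black, white, grey, black → white → grey.
So the next two tuples are (32,white) and (64,grey).

(32,white), (64,grey)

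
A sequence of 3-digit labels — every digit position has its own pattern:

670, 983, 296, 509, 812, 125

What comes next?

438

First digit — +3 each step, mod 10: 6, 9, 2, 5, 8, 1 → 4.
For the second digit, +1 each step, mod 10: 7, 8, 9, 0, 1, 2 → 3.
Third digit: 0, 3, 6, 9, 2, 5 → 8 (+3 each step, mod 10).
Putting it together: 438.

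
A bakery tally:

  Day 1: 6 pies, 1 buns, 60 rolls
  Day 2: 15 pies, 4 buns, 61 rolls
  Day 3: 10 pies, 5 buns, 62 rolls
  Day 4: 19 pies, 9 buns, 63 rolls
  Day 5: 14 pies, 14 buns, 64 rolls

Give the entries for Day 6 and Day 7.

Pies: alternating steps +9, −5, +9, −5, …; 6, 15, 10, 19, 14 → 23 → 18.
Buns goes 1, 4, 5, 9, 14 → 23 → 37 (each term is the sum of the two before it).
For the rolls, +1 each step: 60, 61, 62, 63, 64 → 65 → 66.
So the next two lines are 23 pies, 23 buns, 65 rolls and 18 pies, 37 buns, 66 rolls.

23 pies, 23 buns, 65 rolls; 18 pies, 37 buns, 66 rolls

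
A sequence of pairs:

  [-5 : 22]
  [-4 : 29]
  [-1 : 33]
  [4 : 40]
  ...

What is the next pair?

First part: -5, -4, -1, 4 → 11 (differences are 1, 3, 5, … (increasing by 2 each time)).
Second part: alternating steps +7, +4, +7, +4, …; 22, 29, 33, 40 → 44.
So the next pair is [11 : 44].

[11 : 44]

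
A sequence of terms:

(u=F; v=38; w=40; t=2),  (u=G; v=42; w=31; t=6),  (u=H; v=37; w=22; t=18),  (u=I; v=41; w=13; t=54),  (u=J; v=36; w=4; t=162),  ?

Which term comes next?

(u=K; v=40; w=-5; t=486)

U: F, G, H, I, J → K (letters move forward 1 place in the alphabet).
For the v, alternating steps +4, −5, +4, −5, …: 38, 42, 37, 41, 36 → 40.
W goes 40, 31, 22, 13, 4 → -5 (−9 each step).
T: ×3 each step; 2, 6, 18, 54, 162 → 486.
Combining the parts gives (u=K; v=40; w=-5; t=486).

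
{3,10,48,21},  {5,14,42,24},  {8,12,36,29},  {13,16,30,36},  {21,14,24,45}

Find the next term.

{34,18,18,56}

For the first component, each term is the sum of the two before it: 3, 5, 8, 13, 21 → 34.
Second component: alternating steps +4, −2, +4, −2, …; 10, 14, 12, 16, 14 → 18.
Third component: −6 each step; 48, 42, 36, 30, 24 → 18.
Fourth component: 21, 24, 29, 36, 45 → 56 (differences are 3, 5, 7, … (increasing by 2 each time)).
Putting it together: {34,18,18,56}.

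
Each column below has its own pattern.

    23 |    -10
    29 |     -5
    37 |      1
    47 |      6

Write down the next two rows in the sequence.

First component: 23, 29, 37, 47 → 59 → 73 (differences are 6, 8, 10, … (increasing by 2 each time)).
For the second component, alternating steps +5, +6, +5, +6, …: -10, -5, 1, 6 → 12 → 17.
So the next two rows are 59  12 and 73  17.

59  12; 73  17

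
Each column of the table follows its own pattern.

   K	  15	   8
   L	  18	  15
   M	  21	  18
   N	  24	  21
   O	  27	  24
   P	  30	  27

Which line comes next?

Q  33  30

Letter goes K, L, M, N, O, P → Q (letters move forward 1 place in the alphabet).
For the second component, +3 each step: 15, 18, 21, 24, 27, 30 → 33.
Third component — always the previous value of the second component: 8, 15, 18, 21, 24, 27 → 30.
Combining the parts gives Q  33  30.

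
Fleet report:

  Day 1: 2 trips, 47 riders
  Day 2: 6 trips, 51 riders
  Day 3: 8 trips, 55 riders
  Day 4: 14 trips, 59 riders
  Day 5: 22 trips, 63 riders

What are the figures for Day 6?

For the trips, each term is the sum of the two before it: 2, 6, 8, 14, 22 → 36.
Riders: 47, 51, 55, 59, 63 → 67 (+4 each step).
So the next row is 36 trips, 67 riders.

36 trips, 67 riders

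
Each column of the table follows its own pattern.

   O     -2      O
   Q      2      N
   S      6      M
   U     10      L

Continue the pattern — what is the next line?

First letter goes O, Q, S, U → W (letters move forward 2 places in the alphabet).
Second component: +4 each step; -2, 2, 6, 10 → 14.
Second letter: letters move back 1 place in the alphabet, so O, N, M, L → K.
So the next line is W  14  K.

W  14  K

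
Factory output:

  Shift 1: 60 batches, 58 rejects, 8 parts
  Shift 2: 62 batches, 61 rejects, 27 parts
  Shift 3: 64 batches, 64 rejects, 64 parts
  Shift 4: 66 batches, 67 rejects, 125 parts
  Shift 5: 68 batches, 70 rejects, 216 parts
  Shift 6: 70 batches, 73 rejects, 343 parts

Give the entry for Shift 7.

Batches: +2 each step, so 60, 62, 64, 66, 68, 70 → 72.
Rejects: +3 each step, so 58, 61, 64, 67, 70, 73 → 76.
Parts: perfect cubes: 2³, 3³, 4³, …, so 8, 27, 64, 125, 216, 343 → 512.
Putting it together: 72 batches, 76 rejects, 512 parts.

72 batches, 76 rejects, 512 parts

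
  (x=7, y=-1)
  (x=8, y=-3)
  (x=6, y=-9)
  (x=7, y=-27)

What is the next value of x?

X — alternating steps +1, −2, +1, −2, …: 7, 8, 6, 7 → 5.

5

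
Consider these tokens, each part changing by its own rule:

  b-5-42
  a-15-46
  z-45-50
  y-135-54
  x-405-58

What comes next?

w-1215-62

Letter: letters move back 1 place in the alphabet, wrapping A→Z; b, a, z, y, x → w.
Second component: 5, 15, 45, 135, 405 → 1215 (×3 each step).
Third component — +4 each step: 42, 46, 50, 54, 58 → 62.
Combining the parts gives w-1215-62.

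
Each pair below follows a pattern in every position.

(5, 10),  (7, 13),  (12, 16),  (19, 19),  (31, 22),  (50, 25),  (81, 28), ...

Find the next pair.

(131, 31)

First slot: each term is the sum of the two before it, so 5, 7, 12, 19, 31, 50, 81 → 131.
For the second slot, +3 each step: 10, 13, 16, 19, 22, 25, 28 → 31.
Putting it together: (131, 31).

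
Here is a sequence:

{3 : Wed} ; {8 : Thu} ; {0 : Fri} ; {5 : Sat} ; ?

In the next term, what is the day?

Sun

First coordinate goes 3, 8, 0, 5 → -3 (alternating steps +5, −8, +5, −8, …).
Day: runs through the weekdays Mon→Sun; Wed, Thu, Fri, Sat → Sun.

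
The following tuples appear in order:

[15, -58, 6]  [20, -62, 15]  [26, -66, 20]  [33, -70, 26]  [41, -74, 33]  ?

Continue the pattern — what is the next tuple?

[50, -78, 41]

First value — differences are 5, 6, 7, … (increasing by 1 each time): 15, 20, 26, 33, 41 → 50.
Second value — −4 each step: -58, -62, -66, -70, -74 → -78.
Third value — always the previous value of the first value: 6, 15, 20, 26, 33 → 41.
Combining the parts gives [50, -78, 41].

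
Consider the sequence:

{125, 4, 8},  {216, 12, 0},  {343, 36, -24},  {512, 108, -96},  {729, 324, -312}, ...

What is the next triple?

{1000, 972, -960}

First coordinate: 125, 216, 343, 512, 729 → 1000 (perfect cubes: 5³, 6³, 7³, …).
Second coordinate — ×3 each step: 4, 12, 36, 108, 324 → 972.
Third coordinate — together with the second coordinate always sums to 12: 8, 0, -24, -96, -312 → -960.
So the next triple is {1000, 972, -960}.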